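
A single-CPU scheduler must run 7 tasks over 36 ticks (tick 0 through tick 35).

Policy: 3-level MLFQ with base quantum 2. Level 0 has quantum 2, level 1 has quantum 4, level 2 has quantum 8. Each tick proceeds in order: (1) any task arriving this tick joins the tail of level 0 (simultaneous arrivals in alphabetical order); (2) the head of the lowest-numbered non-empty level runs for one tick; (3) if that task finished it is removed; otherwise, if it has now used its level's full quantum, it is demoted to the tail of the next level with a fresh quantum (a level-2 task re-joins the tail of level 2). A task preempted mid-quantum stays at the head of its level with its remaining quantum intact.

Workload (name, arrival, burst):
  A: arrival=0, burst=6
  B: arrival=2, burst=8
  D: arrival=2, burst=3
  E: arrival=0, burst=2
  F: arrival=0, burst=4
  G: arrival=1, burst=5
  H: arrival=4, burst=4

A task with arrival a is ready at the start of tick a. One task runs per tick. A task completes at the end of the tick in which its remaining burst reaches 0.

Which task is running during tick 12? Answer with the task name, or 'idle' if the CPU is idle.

running at tick 12 = H

t=0: L0/L1/L2 = AEF/-/- → run A
t=1: L0/L1/L2 = AEFG/-/- → run A
t=2: L0/L1/L2 = EFGBD/A/- → run E
t=3: L0/L1/L2 = EFGBD/A/- → run E
t=4: L0/L1/L2 = FGBDH/A/- → run F
t=5: L0/L1/L2 = FGBDH/A/- → run F
t=6: L0/L1/L2 = GBDH/AF/- → run G
t=7: L0/L1/L2 = GBDH/AF/- → run G
t=8: L0/L1/L2 = BDH/AFG/- → run B
t=9: L0/L1/L2 = BDH/AFG/- → run B
t=10: L0/L1/L2 = DH/AFGB/- → run D
t=11: L0/L1/L2 = DH/AFGB/- → run D
t=12: L0/L1/L2 = H/AFGBD/- → run H
t=13: L0/L1/L2 = H/AFGBD/- → run H
t=14: L0/L1/L2 = -/AFGBDH/- → run A
t=15: L0/L1/L2 = -/AFGBDH/- → run A
t=16: L0/L1/L2 = -/AFGBDH/- → run A
t=17: L0/L1/L2 = -/AFGBDH/- → run A
t=18: L0/L1/L2 = -/FGBDH/- → run F
t=19: L0/L1/L2 = -/FGBDH/- → run F
t=20: L0/L1/L2 = -/GBDH/- → run G
t=21: L0/L1/L2 = -/GBDH/- → run G
t=22: L0/L1/L2 = -/GBDH/- → run G
t=23: L0/L1/L2 = -/BDH/- → run B
t=24: L0/L1/L2 = -/BDH/- → run B
t=25: L0/L1/L2 = -/BDH/- → run B
t=26: L0/L1/L2 = -/BDH/- → run B
t=27: L0/L1/L2 = -/DH/B → run D
t=28: L0/L1/L2 = -/H/B → run H
t=29: L0/L1/L2 = -/H/B → run H
t=30: L0/L1/L2 = -/-/B → run B
t=31: L0/L1/L2 = -/-/B → run B
t=32: (idle)
t=33: (idle)
t=34: (idle)
t=35: (idle)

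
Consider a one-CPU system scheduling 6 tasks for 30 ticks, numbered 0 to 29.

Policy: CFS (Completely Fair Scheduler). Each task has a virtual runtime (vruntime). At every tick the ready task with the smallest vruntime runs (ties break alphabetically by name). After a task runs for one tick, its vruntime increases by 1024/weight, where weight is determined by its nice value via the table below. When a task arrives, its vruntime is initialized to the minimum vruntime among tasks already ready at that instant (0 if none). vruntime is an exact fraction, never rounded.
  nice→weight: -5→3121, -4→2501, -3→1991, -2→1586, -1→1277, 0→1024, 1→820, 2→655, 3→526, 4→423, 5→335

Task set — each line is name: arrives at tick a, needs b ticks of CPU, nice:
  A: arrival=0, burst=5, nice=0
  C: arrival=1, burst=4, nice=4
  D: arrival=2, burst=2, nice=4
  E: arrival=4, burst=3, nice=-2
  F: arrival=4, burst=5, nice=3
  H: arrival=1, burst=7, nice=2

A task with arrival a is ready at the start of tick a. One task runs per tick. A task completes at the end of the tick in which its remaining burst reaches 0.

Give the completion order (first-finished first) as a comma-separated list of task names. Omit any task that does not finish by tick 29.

completion order = E, D, A, C, F, H

t=0: vr[A=0] → run A
t=1: vr[A=1 C=1 H=1] → run A
t=2: vr[A=2 C=1 D=1 H=1] → run C
t=3: vr[A=2 C=1447/423 D=1 H=1] → run D
t=4: vr[A=2 C=1447/423 D=1447/423 E=1 F=1 H=1] → run E
t=5: vr[A=2 C=1447/423 D=1447/423 E=1305/793 F=1 H=1] → run F
t=6: vr[A=2 C=1447/423 D=1447/423 E=1305/793 F=775/263 H=1] → run H
t=7: vr[A=2 C=1447/423 D=1447/423 E=1305/793 F=775/263 H=1679/655] → run E
t=8: vr[A=2 C=1447/423 D=1447/423 E=1817/793 F=775/263 H=1679/655] → run A
t=9: vr[A=3 C=1447/423 D=1447/423 E=1817/793 F=775/263 H=1679/655] → run E
t=10: vr[A=3 C=1447/423 D=1447/423 F=775/263 H=1679/655] → run H
t=11: vr[A=3 C=1447/423 D=1447/423 F=775/263 H=2703/655] → run F
t=12: vr[A=3 C=1447/423 D=1447/423 F=1287/263 H=2703/655] → run A
t=13: vr[A=4 C=1447/423 D=1447/423 F=1287/263 H=2703/655] → run C
t=14: vr[A=4 C=2471/423 D=1447/423 F=1287/263 H=2703/655] → run D
t=15: vr[A=4 C=2471/423 F=1287/263 H=2703/655] → run A
t=16: vr[C=2471/423 F=1287/263 H=2703/655] → run H
t=17: vr[C=2471/423 F=1287/263 H=3727/655] → run F
t=18: vr[C=2471/423 F=1799/263 H=3727/655] → run H
t=19: vr[C=2471/423 F=1799/263 H=4751/655] → run C
t=20: vr[C=1165/141 F=1799/263 H=4751/655] → run F
t=21: vr[C=1165/141 F=2311/263 H=4751/655] → run H
t=22: vr[C=1165/141 F=2311/263 H=1155/131] → run C
t=23: vr[F=2311/263 H=1155/131] → run F
t=24: vr[H=1155/131] → run H
t=25: vr[H=6799/655] → run H
t=26: (idle)
t=27: (idle)
t=28: (idle)
t=29: (idle)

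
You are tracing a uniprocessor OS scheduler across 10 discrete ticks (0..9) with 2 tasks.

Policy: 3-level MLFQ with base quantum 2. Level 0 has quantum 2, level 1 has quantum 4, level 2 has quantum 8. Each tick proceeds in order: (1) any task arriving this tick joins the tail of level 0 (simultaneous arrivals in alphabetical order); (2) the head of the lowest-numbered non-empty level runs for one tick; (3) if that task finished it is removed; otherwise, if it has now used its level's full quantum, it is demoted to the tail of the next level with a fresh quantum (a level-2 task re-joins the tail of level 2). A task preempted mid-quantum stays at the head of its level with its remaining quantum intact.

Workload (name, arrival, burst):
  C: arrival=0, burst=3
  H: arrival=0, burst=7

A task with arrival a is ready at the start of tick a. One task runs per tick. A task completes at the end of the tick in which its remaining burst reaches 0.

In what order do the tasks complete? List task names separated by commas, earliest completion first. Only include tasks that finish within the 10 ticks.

t=0: L0/L1/L2 = CH/-/- → run C
t=1: L0/L1/L2 = CH/-/- → run C
t=2: L0/L1/L2 = H/C/- → run H
t=3: L0/L1/L2 = H/C/- → run H
t=4: L0/L1/L2 = -/CH/- → run C
t=5: L0/L1/L2 = -/H/- → run H
t=6: L0/L1/L2 = -/H/- → run H
t=7: L0/L1/L2 = -/H/- → run H
t=8: L0/L1/L2 = -/H/- → run H
t=9: L0/L1/L2 = -/-/H → run H

completion order = C, H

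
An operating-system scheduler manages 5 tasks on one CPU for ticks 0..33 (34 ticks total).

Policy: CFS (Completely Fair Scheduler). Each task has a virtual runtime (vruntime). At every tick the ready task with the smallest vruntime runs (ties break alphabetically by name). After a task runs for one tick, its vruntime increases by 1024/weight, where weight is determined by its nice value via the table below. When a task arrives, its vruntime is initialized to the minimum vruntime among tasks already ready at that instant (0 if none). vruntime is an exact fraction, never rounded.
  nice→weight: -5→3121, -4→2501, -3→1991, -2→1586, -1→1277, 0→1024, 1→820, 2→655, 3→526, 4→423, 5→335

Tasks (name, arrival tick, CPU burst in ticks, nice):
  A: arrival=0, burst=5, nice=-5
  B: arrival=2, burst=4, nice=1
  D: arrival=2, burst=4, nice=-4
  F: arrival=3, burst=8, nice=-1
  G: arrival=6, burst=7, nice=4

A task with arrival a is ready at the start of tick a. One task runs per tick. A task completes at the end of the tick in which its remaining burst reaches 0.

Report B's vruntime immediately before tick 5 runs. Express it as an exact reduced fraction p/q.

t=0: vr[A=0] → run A
t=1: vr[A=1024/3121] → run A
t=2: vr[A=2048/3121 B=2048/3121 D=2048/3121] → run A
t=3: vr[A=3072/3121 B=2048/3121 D=2048/3121 F=2048/3121] → run B
t=4: vr[A=3072/3121 B=1218816/639805 D=2048/3121 F=2048/3121] → run D
t=5: vr[A=3072/3121 B=1218816/639805 D=8317952/7805621 F=2048/3121] → run F
t=6: vr[A=3072/3121 B=1218816/639805 D=8317952/7805621 F=5811200/3985517 G=3072/3121] → run A
t=7: vr[A=4096/3121 B=1218816/639805 D=8317952/7805621 F=5811200/3985517 G=3072/3121] → run G
t=8: vr[A=4096/3121 B=1218816/639805 D=8317952/7805621 F=5811200/3985517 G=4495360/1320183] → run D
t=9: vr[A=4096/3121 B=1218816/639805 D=11513856/7805621 F=5811200/3985517 G=4495360/1320183] → run A
t=10: vr[B=1218816/639805 D=11513856/7805621 F=5811200/3985517 G=4495360/1320183] → run F
t=11: vr[B=1218816/639805 D=11513856/7805621 F=9007104/3985517 G=4495360/1320183] → run D
t=12: vr[B=1218816/639805 D=14709760/7805621 F=9007104/3985517 G=4495360/1320183] → run D
t=13: vr[B=1218816/639805 F=9007104/3985517 G=4495360/1320183] → run B
t=14: vr[B=2017792/639805 F=9007104/3985517 G=4495360/1320183] → run F
t=15: vr[B=2017792/639805 F=12203008/3985517 G=4495360/1320183] → run F
t=16: vr[B=2017792/639805 F=15398912/3985517 G=4495360/1320183] → run B
t=17: vr[B=2816768/639805 F=15398912/3985517 G=4495360/1320183] → run G
t=18: vr[B=2816768/639805 F=15398912/3985517 G=7691264/1320183] → run F
t=19: vr[B=2816768/639805 F=18594816/3985517 G=7691264/1320183] → run B
t=20: vr[F=18594816/3985517 G=7691264/1320183] → run F
t=21: vr[F=21790720/3985517 G=7691264/1320183] → run F
t=22: vr[F=24986624/3985517 G=7691264/1320183] → run G
t=23: vr[F=24986624/3985517 G=3629056/440061] → run F
t=24: vr[G=3629056/440061] → run G
t=25: vr[G=14083072/1320183] → run G
t=26: vr[G=17278976/1320183] → run G
t=27: vr[G=6824960/440061] → run G
t=28: (idle)
t=29: (idle)
t=30: (idle)
t=31: (idle)
t=32: (idle)
t=33: (idle)

vruntime(B, start of tick 5) = 1218816/639805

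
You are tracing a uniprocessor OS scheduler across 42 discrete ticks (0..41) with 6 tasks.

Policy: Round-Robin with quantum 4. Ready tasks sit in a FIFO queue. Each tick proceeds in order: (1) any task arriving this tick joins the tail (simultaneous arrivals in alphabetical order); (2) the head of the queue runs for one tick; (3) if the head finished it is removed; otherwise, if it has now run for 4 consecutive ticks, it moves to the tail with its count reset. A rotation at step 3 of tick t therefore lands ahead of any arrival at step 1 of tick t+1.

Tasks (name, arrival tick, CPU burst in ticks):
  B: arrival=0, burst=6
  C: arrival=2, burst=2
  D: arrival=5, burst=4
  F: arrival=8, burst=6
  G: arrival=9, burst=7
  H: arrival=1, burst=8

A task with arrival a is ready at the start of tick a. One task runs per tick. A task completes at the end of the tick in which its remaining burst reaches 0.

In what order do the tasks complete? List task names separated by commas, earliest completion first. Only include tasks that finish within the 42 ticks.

t=0: queue=[B] q_used=0 → run B
t=1: queue=[B,H] q_used=1 → run B
t=2: queue=[B,H,C] q_used=2 → run B
t=3: queue=[B,H,C] q_used=3 → run B
t=4: queue=[H,C,B] q_used=0 → run H
t=5: queue=[H,C,B,D] q_used=1 → run H
t=6: queue=[H,C,B,D] q_used=2 → run H
t=7: queue=[H,C,B,D] q_used=3 → run H
t=8: queue=[C,B,D,H,F] q_used=0 → run C
t=9: queue=[C,B,D,H,F,G] q_used=1 → run C
t=10: queue=[B,D,H,F,G] q_used=0 → run B
t=11: queue=[B,D,H,F,G] q_used=1 → run B
t=12: queue=[D,H,F,G] q_used=0 → run D
t=13: queue=[D,H,F,G] q_used=1 → run D
t=14: queue=[D,H,F,G] q_used=2 → run D
t=15: queue=[D,H,F,G] q_used=3 → run D
t=16: queue=[H,F,G] q_used=0 → run H
t=17: queue=[H,F,G] q_used=1 → run H
t=18: queue=[H,F,G] q_used=2 → run H
t=19: queue=[H,F,G] q_used=3 → run H
t=20: queue=[F,G] q_used=0 → run F
t=21: queue=[F,G] q_used=1 → run F
t=22: queue=[F,G] q_used=2 → run F
t=23: queue=[F,G] q_used=3 → run F
t=24: queue=[G,F] q_used=0 → run G
t=25: queue=[G,F] q_used=1 → run G
t=26: queue=[G,F] q_used=2 → run G
t=27: queue=[G,F] q_used=3 → run G
t=28: queue=[F,G] q_used=0 → run F
t=29: queue=[F,G] q_used=1 → run F
t=30: queue=[G] q_used=0 → run G
t=31: queue=[G] q_used=1 → run G
t=32: queue=[G] q_used=2 → run G
t=33: (idle)
t=34: (idle)
t=35: (idle)
t=36: (idle)
t=37: (idle)
t=38: (idle)
t=39: (idle)
t=40: (idle)
t=41: (idle)

completion order = C, B, D, H, F, G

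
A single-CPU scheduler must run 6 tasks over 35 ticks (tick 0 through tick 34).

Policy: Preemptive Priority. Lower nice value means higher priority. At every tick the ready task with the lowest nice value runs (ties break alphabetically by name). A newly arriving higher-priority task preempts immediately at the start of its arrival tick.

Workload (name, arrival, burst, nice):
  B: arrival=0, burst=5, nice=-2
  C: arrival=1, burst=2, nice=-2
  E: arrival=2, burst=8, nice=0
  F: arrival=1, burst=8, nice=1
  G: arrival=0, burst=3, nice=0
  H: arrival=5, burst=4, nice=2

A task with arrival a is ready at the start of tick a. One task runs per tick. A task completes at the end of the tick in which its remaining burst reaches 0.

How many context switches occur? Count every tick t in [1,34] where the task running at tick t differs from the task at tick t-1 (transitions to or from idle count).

t=0: ready={B,G} → run B
t=1: ready={B,C,F,G} → run B
t=2: ready={B,C,E,F,G} → run B
t=3: ready={B,C,E,F,G} → run B
t=4: ready={B,C,E,F,G} → run B
t=5: ready={C,E,F,G,H} → run C
t=6: ready={C,E,F,G,H} → run C
t=7: ready={E,F,G,H} → run E
t=8: ready={E,F,G,H} → run E
t=9: ready={E,F,G,H} → run E
t=10: ready={E,F,G,H} → run E
t=11: ready={E,F,G,H} → run E
t=12: ready={E,F,G,H} → run E
t=13: ready={E,F,G,H} → run E
t=14: ready={E,F,G,H} → run E
t=15: ready={F,G,H} → run G
t=16: ready={F,G,H} → run G
t=17: ready={F,G,H} → run G
t=18: ready={F,H} → run F
t=19: ready={F,H} → run F
t=20: ready={F,H} → run F
t=21: ready={F,H} → run F
t=22: ready={F,H} → run F
t=23: ready={F,H} → run F
t=24: ready={F,H} → run F
t=25: ready={F,H} → run F
t=26: ready={H} → run H
t=27: ready={H} → run H
t=28: ready={H} → run H
t=29: ready={H} → run H
t=30: (idle)
t=31: (idle)
t=32: (idle)
t=33: (idle)
t=34: (idle)

context switches = 6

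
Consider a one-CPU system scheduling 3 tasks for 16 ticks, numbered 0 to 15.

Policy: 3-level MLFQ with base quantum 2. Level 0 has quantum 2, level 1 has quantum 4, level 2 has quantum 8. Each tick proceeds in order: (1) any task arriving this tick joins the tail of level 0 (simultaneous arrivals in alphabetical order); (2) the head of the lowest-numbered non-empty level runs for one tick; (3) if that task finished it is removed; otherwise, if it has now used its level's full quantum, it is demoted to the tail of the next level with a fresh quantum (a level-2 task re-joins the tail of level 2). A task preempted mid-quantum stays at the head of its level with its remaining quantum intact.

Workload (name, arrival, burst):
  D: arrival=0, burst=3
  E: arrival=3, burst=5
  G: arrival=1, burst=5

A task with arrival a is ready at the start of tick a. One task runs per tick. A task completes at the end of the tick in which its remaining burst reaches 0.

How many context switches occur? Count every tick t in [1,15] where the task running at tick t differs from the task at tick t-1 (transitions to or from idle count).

context switches = 6

t=0: L0/L1/L2 = D/-/- → run D
t=1: L0/L1/L2 = DG/-/- → run D
t=2: L0/L1/L2 = G/D/- → run G
t=3: L0/L1/L2 = GE/D/- → run G
t=4: L0/L1/L2 = E/DG/- → run E
t=5: L0/L1/L2 = E/DG/- → run E
t=6: L0/L1/L2 = -/DGE/- → run D
t=7: L0/L1/L2 = -/GE/- → run G
t=8: L0/L1/L2 = -/GE/- → run G
t=9: L0/L1/L2 = -/GE/- → run G
t=10: L0/L1/L2 = -/E/- → run E
t=11: L0/L1/L2 = -/E/- → run E
t=12: L0/L1/L2 = -/E/- → run E
t=13: (idle)
t=14: (idle)
t=15: (idle)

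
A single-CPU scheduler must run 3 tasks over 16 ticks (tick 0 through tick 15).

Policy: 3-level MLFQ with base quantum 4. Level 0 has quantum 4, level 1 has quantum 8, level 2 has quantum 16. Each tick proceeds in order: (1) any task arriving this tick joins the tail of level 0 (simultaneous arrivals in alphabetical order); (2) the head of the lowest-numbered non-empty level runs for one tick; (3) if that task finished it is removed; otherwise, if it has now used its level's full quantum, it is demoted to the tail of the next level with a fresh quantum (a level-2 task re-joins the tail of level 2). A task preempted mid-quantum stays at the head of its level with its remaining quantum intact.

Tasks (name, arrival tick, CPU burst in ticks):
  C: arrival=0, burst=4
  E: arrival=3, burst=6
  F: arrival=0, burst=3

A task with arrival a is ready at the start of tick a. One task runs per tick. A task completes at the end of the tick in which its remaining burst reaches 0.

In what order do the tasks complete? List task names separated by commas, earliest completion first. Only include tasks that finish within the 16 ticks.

t=0: L0/L1/L2 = CF/-/- → run C
t=1: L0/L1/L2 = CF/-/- → run C
t=2: L0/L1/L2 = CF/-/- → run C
t=3: L0/L1/L2 = CFE/-/- → run C
t=4: L0/L1/L2 = FE/-/- → run F
t=5: L0/L1/L2 = FE/-/- → run F
t=6: L0/L1/L2 = FE/-/- → run F
t=7: L0/L1/L2 = E/-/- → run E
t=8: L0/L1/L2 = E/-/- → run E
t=9: L0/L1/L2 = E/-/- → run E
t=10: L0/L1/L2 = E/-/- → run E
t=11: L0/L1/L2 = -/E/- → run E
t=12: L0/L1/L2 = -/E/- → run E
t=13: (idle)
t=14: (idle)
t=15: (idle)

completion order = C, F, E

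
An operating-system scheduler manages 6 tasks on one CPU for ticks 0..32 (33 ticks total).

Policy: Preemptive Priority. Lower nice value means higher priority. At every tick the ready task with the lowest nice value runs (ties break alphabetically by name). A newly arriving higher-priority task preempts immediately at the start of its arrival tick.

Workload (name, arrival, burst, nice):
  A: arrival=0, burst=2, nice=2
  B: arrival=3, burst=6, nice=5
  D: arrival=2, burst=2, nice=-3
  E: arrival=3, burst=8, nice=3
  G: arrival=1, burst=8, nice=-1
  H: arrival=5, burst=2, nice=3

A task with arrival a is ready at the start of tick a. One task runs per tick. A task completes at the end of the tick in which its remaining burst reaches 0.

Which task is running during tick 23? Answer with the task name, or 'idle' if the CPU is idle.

t=0: ready={A} → run A
t=1: ready={A,G} → run G
t=2: ready={A,D,G} → run D
t=3: ready={A,B,D,E,G} → run D
t=4: ready={A,B,E,G} → run G
t=5: ready={A,B,E,G,H} → run G
t=6: ready={A,B,E,G,H} → run G
t=7: ready={A,B,E,G,H} → run G
t=8: ready={A,B,E,G,H} → run G
t=9: ready={A,B,E,G,H} → run G
t=10: ready={A,B,E,G,H} → run G
t=11: ready={A,B,E,H} → run A
t=12: ready={B,E,H} → run E
t=13: ready={B,E,H} → run E
t=14: ready={B,E,H} → run E
t=15: ready={B,E,H} → run E
t=16: ready={B,E,H} → run E
t=17: ready={B,E,H} → run E
t=18: ready={B,E,H} → run E
t=19: ready={B,E,H} → run E
t=20: ready={B,H} → run H
t=21: ready={B,H} → run H
t=22: ready={B} → run B
t=23: ready={B} → run B
t=24: ready={B} → run B
t=25: ready={B} → run B
t=26: ready={B} → run B
t=27: ready={B} → run B
t=28: (idle)
t=29: (idle)
t=30: (idle)
t=31: (idle)
t=32: (idle)

running at tick 23 = B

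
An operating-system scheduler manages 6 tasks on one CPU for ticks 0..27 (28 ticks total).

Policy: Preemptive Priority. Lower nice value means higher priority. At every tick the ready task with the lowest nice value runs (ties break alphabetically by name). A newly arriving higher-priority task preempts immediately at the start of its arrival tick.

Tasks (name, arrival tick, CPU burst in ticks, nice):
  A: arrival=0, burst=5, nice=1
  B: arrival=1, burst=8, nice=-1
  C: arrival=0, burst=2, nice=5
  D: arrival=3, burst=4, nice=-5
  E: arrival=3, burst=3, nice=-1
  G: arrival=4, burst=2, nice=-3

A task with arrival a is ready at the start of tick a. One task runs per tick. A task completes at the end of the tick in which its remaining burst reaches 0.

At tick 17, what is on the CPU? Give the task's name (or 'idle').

t=0: ready={A,C} → run A
t=1: ready={A,B,C} → run B
t=2: ready={A,B,C} → run B
t=3: ready={A,B,C,D,E} → run D
t=4: ready={A,B,C,D,E,G} → run D
t=5: ready={A,B,C,D,E,G} → run D
t=6: ready={A,B,C,D,E,G} → run D
t=7: ready={A,B,C,E,G} → run G
t=8: ready={A,B,C,E,G} → run G
t=9: ready={A,B,C,E} → run B
t=10: ready={A,B,C,E} → run B
t=11: ready={A,B,C,E} → run B
t=12: ready={A,B,C,E} → run B
t=13: ready={A,B,C,E} → run B
t=14: ready={A,B,C,E} → run B
t=15: ready={A,C,E} → run E
t=16: ready={A,C,E} → run E
t=17: ready={A,C,E} → run E
t=18: ready={A,C} → run A
t=19: ready={A,C} → run A
t=20: ready={A,C} → run A
t=21: ready={A,C} → run A
t=22: ready={C} → run C
t=23: ready={C} → run C
t=24: (idle)
t=25: (idle)
t=26: (idle)
t=27: (idle)

running at tick 17 = E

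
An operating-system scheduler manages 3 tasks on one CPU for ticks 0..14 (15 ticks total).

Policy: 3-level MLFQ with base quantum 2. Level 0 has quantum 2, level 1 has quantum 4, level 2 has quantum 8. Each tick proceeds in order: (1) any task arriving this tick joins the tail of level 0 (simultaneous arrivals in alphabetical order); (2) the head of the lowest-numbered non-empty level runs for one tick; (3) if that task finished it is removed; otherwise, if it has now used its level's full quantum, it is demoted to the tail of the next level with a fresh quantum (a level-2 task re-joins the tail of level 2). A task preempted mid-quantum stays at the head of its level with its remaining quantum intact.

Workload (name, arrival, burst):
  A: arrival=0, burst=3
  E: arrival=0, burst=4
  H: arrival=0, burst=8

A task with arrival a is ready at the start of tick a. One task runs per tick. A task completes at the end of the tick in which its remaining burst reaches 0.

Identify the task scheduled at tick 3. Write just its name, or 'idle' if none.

running at tick 3 = E

t=0: L0/L1/L2 = AEH/-/- → run A
t=1: L0/L1/L2 = AEH/-/- → run A
t=2: L0/L1/L2 = EH/A/- → run E
t=3: L0/L1/L2 = EH/A/- → run E
t=4: L0/L1/L2 = H/AE/- → run H
t=5: L0/L1/L2 = H/AE/- → run H
t=6: L0/L1/L2 = -/AEH/- → run A
t=7: L0/L1/L2 = -/EH/- → run E
t=8: L0/L1/L2 = -/EH/- → run E
t=9: L0/L1/L2 = -/H/- → run H
t=10: L0/L1/L2 = -/H/- → run H
t=11: L0/L1/L2 = -/H/- → run H
t=12: L0/L1/L2 = -/H/- → run H
t=13: L0/L1/L2 = -/-/H → run H
t=14: L0/L1/L2 = -/-/H → run H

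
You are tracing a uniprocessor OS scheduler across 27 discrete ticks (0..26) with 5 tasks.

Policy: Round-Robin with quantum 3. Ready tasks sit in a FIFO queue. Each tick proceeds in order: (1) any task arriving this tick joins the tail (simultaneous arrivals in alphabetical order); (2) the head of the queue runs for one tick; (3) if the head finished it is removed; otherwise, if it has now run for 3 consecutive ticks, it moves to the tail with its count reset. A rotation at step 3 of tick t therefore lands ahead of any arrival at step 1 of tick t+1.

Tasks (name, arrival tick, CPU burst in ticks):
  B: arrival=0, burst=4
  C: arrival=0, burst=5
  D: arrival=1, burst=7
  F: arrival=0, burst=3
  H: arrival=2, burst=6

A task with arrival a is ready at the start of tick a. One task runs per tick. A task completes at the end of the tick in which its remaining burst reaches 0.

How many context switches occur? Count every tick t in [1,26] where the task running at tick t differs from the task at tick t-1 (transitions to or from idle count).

t=0: queue=[B,C,F] q_used=0 → run B
t=1: queue=[B,C,F,D] q_used=1 → run B
t=2: queue=[B,C,F,D,H] q_used=2 → run B
t=3: queue=[C,F,D,H,B] q_used=0 → run C
t=4: queue=[C,F,D,H,B] q_used=1 → run C
t=5: queue=[C,F,D,H,B] q_used=2 → run C
t=6: queue=[F,D,H,B,C] q_used=0 → run F
t=7: queue=[F,D,H,B,C] q_used=1 → run F
t=8: queue=[F,D,H,B,C] q_used=2 → run F
t=9: queue=[D,H,B,C] q_used=0 → run D
t=10: queue=[D,H,B,C] q_used=1 → run D
t=11: queue=[D,H,B,C] q_used=2 → run D
t=12: queue=[H,B,C,D] q_used=0 → run H
t=13: queue=[H,B,C,D] q_used=1 → run H
t=14: queue=[H,B,C,D] q_used=2 → run H
t=15: queue=[B,C,D,H] q_used=0 → run B
t=16: queue=[C,D,H] q_used=0 → run C
t=17: queue=[C,D,H] q_used=1 → run C
t=18: queue=[D,H] q_used=0 → run D
t=19: queue=[D,H] q_used=1 → run D
t=20: queue=[D,H] q_used=2 → run D
t=21: queue=[H,D] q_used=0 → run H
t=22: queue=[H,D] q_used=1 → run H
t=23: queue=[H,D] q_used=2 → run H
t=24: queue=[D] q_used=0 → run D
t=25: (idle)
t=26: (idle)

context switches = 10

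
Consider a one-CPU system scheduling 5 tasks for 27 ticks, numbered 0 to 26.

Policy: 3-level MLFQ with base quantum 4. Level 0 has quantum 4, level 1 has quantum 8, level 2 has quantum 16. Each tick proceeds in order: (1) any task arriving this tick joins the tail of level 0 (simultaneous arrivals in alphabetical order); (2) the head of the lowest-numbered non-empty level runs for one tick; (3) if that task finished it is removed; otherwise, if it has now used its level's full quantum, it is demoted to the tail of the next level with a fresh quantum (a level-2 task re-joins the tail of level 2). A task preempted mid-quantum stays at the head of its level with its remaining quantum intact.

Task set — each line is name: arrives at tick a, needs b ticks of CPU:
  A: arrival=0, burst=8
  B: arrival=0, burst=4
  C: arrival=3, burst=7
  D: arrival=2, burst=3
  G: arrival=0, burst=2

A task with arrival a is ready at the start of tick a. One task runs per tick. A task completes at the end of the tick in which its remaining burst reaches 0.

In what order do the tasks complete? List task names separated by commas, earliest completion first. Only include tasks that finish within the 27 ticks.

t=0: L0/L1/L2 = ABG/-/- → run A
t=1: L0/L1/L2 = ABG/-/- → run A
t=2: L0/L1/L2 = ABGD/-/- → run A
t=3: L0/L1/L2 = ABGDC/-/- → run A
t=4: L0/L1/L2 = BGDC/A/- → run B
t=5: L0/L1/L2 = BGDC/A/- → run B
t=6: L0/L1/L2 = BGDC/A/- → run B
t=7: L0/L1/L2 = BGDC/A/- → run B
t=8: L0/L1/L2 = GDC/A/- → run G
t=9: L0/L1/L2 = GDC/A/- → run G
t=10: L0/L1/L2 = DC/A/- → run D
t=11: L0/L1/L2 = DC/A/- → run D
t=12: L0/L1/L2 = DC/A/- → run D
t=13: L0/L1/L2 = C/A/- → run C
t=14: L0/L1/L2 = C/A/- → run C
t=15: L0/L1/L2 = C/A/- → run C
t=16: L0/L1/L2 = C/A/- → run C
t=17: L0/L1/L2 = -/AC/- → run A
t=18: L0/L1/L2 = -/AC/- → run A
t=19: L0/L1/L2 = -/AC/- → run A
t=20: L0/L1/L2 = -/AC/- → run A
t=21: L0/L1/L2 = -/C/- → run C
t=22: L0/L1/L2 = -/C/- → run C
t=23: L0/L1/L2 = -/C/- → run C
t=24: (idle)
t=25: (idle)
t=26: (idle)

completion order = B, G, D, A, C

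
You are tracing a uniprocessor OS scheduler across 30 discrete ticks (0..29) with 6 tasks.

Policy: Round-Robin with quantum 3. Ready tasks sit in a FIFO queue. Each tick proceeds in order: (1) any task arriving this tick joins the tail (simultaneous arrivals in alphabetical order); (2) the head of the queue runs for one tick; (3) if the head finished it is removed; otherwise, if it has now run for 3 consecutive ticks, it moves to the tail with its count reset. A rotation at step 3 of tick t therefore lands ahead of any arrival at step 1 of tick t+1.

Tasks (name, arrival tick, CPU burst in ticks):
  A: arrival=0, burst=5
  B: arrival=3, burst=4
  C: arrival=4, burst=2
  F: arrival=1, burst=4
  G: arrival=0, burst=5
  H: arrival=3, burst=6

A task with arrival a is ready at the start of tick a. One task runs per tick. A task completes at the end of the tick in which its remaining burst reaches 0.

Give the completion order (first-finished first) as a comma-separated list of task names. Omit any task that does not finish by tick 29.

t=0: queue=[A,G] q_used=0 → run A
t=1: queue=[A,G,F] q_used=1 → run A
t=2: queue=[A,G,F] q_used=2 → run A
t=3: queue=[G,F,A,B,H] q_used=0 → run G
t=4: queue=[G,F,A,B,H,C] q_used=1 → run G
t=5: queue=[G,F,A,B,H,C] q_used=2 → run G
t=6: queue=[F,A,B,H,C,G] q_used=0 → run F
t=7: queue=[F,A,B,H,C,G] q_used=1 → run F
t=8: queue=[F,A,B,H,C,G] q_used=2 → run F
t=9: queue=[A,B,H,C,G,F] q_used=0 → run A
t=10: queue=[A,B,H,C,G,F] q_used=1 → run A
t=11: queue=[B,H,C,G,F] q_used=0 → run B
t=12: queue=[B,H,C,G,F] q_used=1 → run B
t=13: queue=[B,H,C,G,F] q_used=2 → run B
t=14: queue=[H,C,G,F,B] q_used=0 → run H
t=15: queue=[H,C,G,F,B] q_used=1 → run H
t=16: queue=[H,C,G,F,B] q_used=2 → run H
t=17: queue=[C,G,F,B,H] q_used=0 → run C
t=18: queue=[C,G,F,B,H] q_used=1 → run C
t=19: queue=[G,F,B,H] q_used=0 → run G
t=20: queue=[G,F,B,H] q_used=1 → run G
t=21: queue=[F,B,H] q_used=0 → run F
t=22: queue=[B,H] q_used=0 → run B
t=23: queue=[H] q_used=0 → run H
t=24: queue=[H] q_used=1 → run H
t=25: queue=[H] q_used=2 → run H
t=26: (idle)
t=27: (idle)
t=28: (idle)
t=29: (idle)

completion order = A, C, G, F, B, H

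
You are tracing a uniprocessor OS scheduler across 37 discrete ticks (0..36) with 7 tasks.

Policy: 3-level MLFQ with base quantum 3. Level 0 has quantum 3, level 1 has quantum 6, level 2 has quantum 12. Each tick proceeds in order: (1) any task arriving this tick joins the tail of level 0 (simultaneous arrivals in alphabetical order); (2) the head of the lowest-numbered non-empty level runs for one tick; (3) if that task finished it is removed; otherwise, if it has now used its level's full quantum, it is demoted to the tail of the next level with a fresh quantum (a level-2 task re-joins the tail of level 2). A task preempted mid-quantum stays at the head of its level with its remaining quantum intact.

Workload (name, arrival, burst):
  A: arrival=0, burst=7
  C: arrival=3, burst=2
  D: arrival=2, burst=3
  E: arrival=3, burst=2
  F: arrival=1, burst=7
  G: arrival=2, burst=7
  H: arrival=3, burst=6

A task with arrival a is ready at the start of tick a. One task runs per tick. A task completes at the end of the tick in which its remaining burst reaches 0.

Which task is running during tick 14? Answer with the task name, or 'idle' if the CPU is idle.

t=0: L0/L1/L2 = A/-/- → run A
t=1: L0/L1/L2 = AF/-/- → run A
t=2: L0/L1/L2 = AFDG/-/- → run A
t=3: L0/L1/L2 = FDGCEH/A/- → run F
t=4: L0/L1/L2 = FDGCEH/A/- → run F
t=5: L0/L1/L2 = FDGCEH/A/- → run F
t=6: L0/L1/L2 = DGCEH/AF/- → run D
t=7: L0/L1/L2 = DGCEH/AF/- → run D
t=8: L0/L1/L2 = DGCEH/AF/- → run D
t=9: L0/L1/L2 = GCEH/AF/- → run G
t=10: L0/L1/L2 = GCEH/AF/- → run G
t=11: L0/L1/L2 = GCEH/AF/- → run G
t=12: L0/L1/L2 = CEH/AFG/- → run C
t=13: L0/L1/L2 = CEH/AFG/- → run C
t=14: L0/L1/L2 = EH/AFG/- → run E
t=15: L0/L1/L2 = EH/AFG/- → run E
t=16: L0/L1/L2 = H/AFG/- → run H
t=17: L0/L1/L2 = H/AFG/- → run H
t=18: L0/L1/L2 = H/AFG/- → run H
t=19: L0/L1/L2 = -/AFGH/- → run A
t=20: L0/L1/L2 = -/AFGH/- → run A
t=21: L0/L1/L2 = -/AFGH/- → run A
t=22: L0/L1/L2 = -/AFGH/- → run A
t=23: L0/L1/L2 = -/FGH/- → run F
t=24: L0/L1/L2 = -/FGH/- → run F
t=25: L0/L1/L2 = -/FGH/- → run F
t=26: L0/L1/L2 = -/FGH/- → run F
t=27: L0/L1/L2 = -/GH/- → run G
t=28: L0/L1/L2 = -/GH/- → run G
t=29: L0/L1/L2 = -/GH/- → run G
t=30: L0/L1/L2 = -/GH/- → run G
t=31: L0/L1/L2 = -/H/- → run H
t=32: L0/L1/L2 = -/H/- → run H
t=33: L0/L1/L2 = -/H/- → run H
t=34: (idle)
t=35: (idle)
t=36: (idle)

running at tick 14 = E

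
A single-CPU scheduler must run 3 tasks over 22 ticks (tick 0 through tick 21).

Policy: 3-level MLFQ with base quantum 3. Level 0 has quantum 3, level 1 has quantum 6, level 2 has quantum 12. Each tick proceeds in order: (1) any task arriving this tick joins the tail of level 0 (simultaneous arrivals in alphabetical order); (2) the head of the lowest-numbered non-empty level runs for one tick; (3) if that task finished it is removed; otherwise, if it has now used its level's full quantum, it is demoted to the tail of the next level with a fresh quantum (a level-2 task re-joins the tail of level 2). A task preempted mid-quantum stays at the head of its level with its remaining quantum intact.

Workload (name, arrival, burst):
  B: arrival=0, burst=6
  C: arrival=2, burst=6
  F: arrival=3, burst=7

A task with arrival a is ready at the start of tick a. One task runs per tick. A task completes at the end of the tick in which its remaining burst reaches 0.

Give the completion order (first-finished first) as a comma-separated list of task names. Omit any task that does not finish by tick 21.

completion order = B, C, F

t=0: L0/L1/L2 = B/-/- → run B
t=1: L0/L1/L2 = B/-/- → run B
t=2: L0/L1/L2 = BC/-/- → run B
t=3: L0/L1/L2 = CF/B/- → run C
t=4: L0/L1/L2 = CF/B/- → run C
t=5: L0/L1/L2 = CF/B/- → run C
t=6: L0/L1/L2 = F/BC/- → run F
t=7: L0/L1/L2 = F/BC/- → run F
t=8: L0/L1/L2 = F/BC/- → run F
t=9: L0/L1/L2 = -/BCF/- → run B
t=10: L0/L1/L2 = -/BCF/- → run B
t=11: L0/L1/L2 = -/BCF/- → run B
t=12: L0/L1/L2 = -/CF/- → run C
t=13: L0/L1/L2 = -/CF/- → run C
t=14: L0/L1/L2 = -/CF/- → run C
t=15: L0/L1/L2 = -/F/- → run F
t=16: L0/L1/L2 = -/F/- → run F
t=17: L0/L1/L2 = -/F/- → run F
t=18: L0/L1/L2 = -/F/- → run F
t=19: (idle)
t=20: (idle)
t=21: (idle)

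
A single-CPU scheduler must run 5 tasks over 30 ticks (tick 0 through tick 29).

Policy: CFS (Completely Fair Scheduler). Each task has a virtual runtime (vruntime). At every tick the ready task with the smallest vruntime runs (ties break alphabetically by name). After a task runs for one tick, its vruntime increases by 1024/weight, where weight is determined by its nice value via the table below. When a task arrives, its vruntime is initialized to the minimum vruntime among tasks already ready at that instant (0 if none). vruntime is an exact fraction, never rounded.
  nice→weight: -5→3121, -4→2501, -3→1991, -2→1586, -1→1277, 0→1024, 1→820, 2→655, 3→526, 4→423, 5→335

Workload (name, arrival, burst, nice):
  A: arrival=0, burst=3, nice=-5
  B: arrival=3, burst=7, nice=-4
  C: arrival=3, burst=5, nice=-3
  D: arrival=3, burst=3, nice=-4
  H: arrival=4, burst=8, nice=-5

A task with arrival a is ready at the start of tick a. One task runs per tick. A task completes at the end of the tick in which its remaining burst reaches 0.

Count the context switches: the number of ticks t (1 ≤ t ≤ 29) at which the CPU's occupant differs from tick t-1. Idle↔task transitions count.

t=0: vr[A=0] → run A
t=1: vr[A=1024/3121] → run A
t=2: vr[A=2048/3121] → run A
t=3: vr[B=0 C=0 D=0] → run B
t=4: vr[B=1024/2501 C=0 D=0 H=0] → run C
t=5: vr[B=1024/2501 C=1024/1991 D=0 H=0] → run D
t=6: vr[B=1024/2501 C=1024/1991 D=1024/2501 H=0] → run H
t=7: vr[B=1024/2501 C=1024/1991 D=1024/2501 H=1024/3121] → run H
t=8: vr[B=1024/2501 C=1024/1991 D=1024/2501 H=2048/3121] → run B
t=9: vr[B=2048/2501 C=1024/1991 D=1024/2501 H=2048/3121] → run D
t=10: vr[B=2048/2501 C=1024/1991 D=2048/2501 H=2048/3121] → run C
t=11: vr[B=2048/2501 C=2048/1991 D=2048/2501 H=2048/3121] → run H
t=12: vr[B=2048/2501 C=2048/1991 D=2048/2501 H=3072/3121] → run B
t=13: vr[B=3072/2501 C=2048/1991 D=2048/2501 H=3072/3121] → run D
t=14: vr[B=3072/2501 C=2048/1991 H=3072/3121] → run H
t=15: vr[B=3072/2501 C=2048/1991 H=4096/3121] → run C
t=16: vr[B=3072/2501 C=3072/1991 H=4096/3121] → run B
t=17: vr[B=4096/2501 C=3072/1991 H=4096/3121] → run H
t=18: vr[B=4096/2501 C=3072/1991 H=5120/3121] → run C
t=19: vr[B=4096/2501 C=4096/1991 H=5120/3121] → run B
t=20: vr[B=5120/2501 C=4096/1991 H=5120/3121] → run H
t=21: vr[B=5120/2501 C=4096/1991 H=6144/3121] → run H
t=22: vr[B=5120/2501 C=4096/1991 H=7168/3121] → run B
t=23: vr[B=6144/2501 C=4096/1991 H=7168/3121] → run C
t=24: vr[B=6144/2501 H=7168/3121] → run H
t=25: vr[B=6144/2501] → run B
t=26: (idle)
t=27: (idle)
t=28: (idle)
t=29: (idle)

context switches = 22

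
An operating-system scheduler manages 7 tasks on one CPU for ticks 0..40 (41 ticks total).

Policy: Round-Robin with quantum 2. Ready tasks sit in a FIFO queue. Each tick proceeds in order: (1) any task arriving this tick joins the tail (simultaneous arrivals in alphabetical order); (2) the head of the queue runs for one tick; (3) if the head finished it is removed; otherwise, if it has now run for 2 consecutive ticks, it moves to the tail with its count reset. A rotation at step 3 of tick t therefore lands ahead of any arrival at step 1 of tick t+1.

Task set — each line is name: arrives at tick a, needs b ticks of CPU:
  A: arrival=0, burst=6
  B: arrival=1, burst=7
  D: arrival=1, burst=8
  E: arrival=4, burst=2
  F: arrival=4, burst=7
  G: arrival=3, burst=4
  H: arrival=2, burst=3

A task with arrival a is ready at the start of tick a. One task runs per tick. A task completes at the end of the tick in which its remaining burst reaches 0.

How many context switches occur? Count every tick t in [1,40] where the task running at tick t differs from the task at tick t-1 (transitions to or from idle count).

t=0: queue=[A] q_used=0 → run A
t=1: queue=[A,B,D] q_used=1 → run A
t=2: queue=[B,D,A,H] q_used=0 → run B
t=3: queue=[B,D,A,H,G] q_used=1 → run B
t=4: queue=[D,A,H,G,B,E,F] q_used=0 → run D
t=5: queue=[D,A,H,G,B,E,F] q_used=1 → run D
t=6: queue=[A,H,G,B,E,F,D] q_used=0 → run A
t=7: queue=[A,H,G,B,E,F,D] q_used=1 → run A
t=8: queue=[H,G,B,E,F,D,A] q_used=0 → run H
t=9: queue=[H,G,B,E,F,D,A] q_used=1 → run H
t=10: queue=[G,B,E,F,D,A,H] q_used=0 → run G
t=11: queue=[G,B,E,F,D,A,H] q_used=1 → run G
t=12: queue=[B,E,F,D,A,H,G] q_used=0 → run B
t=13: queue=[B,E,F,D,A,H,G] q_used=1 → run B
t=14: queue=[E,F,D,A,H,G,B] q_used=0 → run E
t=15: queue=[E,F,D,A,H,G,B] q_used=1 → run E
t=16: queue=[F,D,A,H,G,B] q_used=0 → run F
t=17: queue=[F,D,A,H,G,B] q_used=1 → run F
t=18: queue=[D,A,H,G,B,F] q_used=0 → run D
t=19: queue=[D,A,H,G,B,F] q_used=1 → run D
t=20: queue=[A,H,G,B,F,D] q_used=0 → run A
t=21: queue=[A,H,G,B,F,D] q_used=1 → run A
t=22: queue=[H,G,B,F,D] q_used=0 → run H
t=23: queue=[G,B,F,D] q_used=0 → run G
t=24: queue=[G,B,F,D] q_used=1 → run G
t=25: queue=[B,F,D] q_used=0 → run B
t=26: queue=[B,F,D] q_used=1 → run B
t=27: queue=[F,D,B] q_used=0 → run F
t=28: queue=[F,D,B] q_used=1 → run F
t=29: queue=[D,B,F] q_used=0 → run D
t=30: queue=[D,B,F] q_used=1 → run D
t=31: queue=[B,F,D] q_used=0 → run B
t=32: queue=[F,D] q_used=0 → run F
t=33: queue=[F,D] q_used=1 → run F
t=34: queue=[D,F] q_used=0 → run D
t=35: queue=[D,F] q_used=1 → run D
t=36: queue=[F] q_used=0 → run F
t=37: (idle)
t=38: (idle)
t=39: (idle)
t=40: (idle)

context switches = 20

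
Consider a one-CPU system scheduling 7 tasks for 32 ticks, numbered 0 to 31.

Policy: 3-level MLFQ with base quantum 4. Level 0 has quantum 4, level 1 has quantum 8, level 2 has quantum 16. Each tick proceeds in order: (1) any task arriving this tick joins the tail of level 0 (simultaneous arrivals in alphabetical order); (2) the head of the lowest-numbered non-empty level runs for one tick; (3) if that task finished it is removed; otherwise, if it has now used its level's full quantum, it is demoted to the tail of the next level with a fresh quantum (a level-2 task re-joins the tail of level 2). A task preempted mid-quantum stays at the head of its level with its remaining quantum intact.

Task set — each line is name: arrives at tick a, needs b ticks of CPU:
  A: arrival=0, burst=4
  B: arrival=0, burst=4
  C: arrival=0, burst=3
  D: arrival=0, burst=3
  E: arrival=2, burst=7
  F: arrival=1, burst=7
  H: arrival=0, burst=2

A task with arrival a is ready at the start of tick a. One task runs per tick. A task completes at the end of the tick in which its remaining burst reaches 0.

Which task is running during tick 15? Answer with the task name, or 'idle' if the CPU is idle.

t=0: L0/L1/L2 = ABCDH/-/- → run A
t=1: L0/L1/L2 = ABCDHF/-/- → run A
t=2: L0/L1/L2 = ABCDHFE/-/- → run A
t=3: L0/L1/L2 = ABCDHFE/-/- → run A
t=4: L0/L1/L2 = BCDHFE/-/- → run B
t=5: L0/L1/L2 = BCDHFE/-/- → run B
t=6: L0/L1/L2 = BCDHFE/-/- → run B
t=7: L0/L1/L2 = BCDHFE/-/- → run B
t=8: L0/L1/L2 = CDHFE/-/- → run C
t=9: L0/L1/L2 = CDHFE/-/- → run C
t=10: L0/L1/L2 = CDHFE/-/- → run C
t=11: L0/L1/L2 = DHFE/-/- → run D
t=12: L0/L1/L2 = DHFE/-/- → run D
t=13: L0/L1/L2 = DHFE/-/- → run D
t=14: L0/L1/L2 = HFE/-/- → run H
t=15: L0/L1/L2 = HFE/-/- → run H
t=16: L0/L1/L2 = FE/-/- → run F
t=17: L0/L1/L2 = FE/-/- → run F
t=18: L0/L1/L2 = FE/-/- → run F
t=19: L0/L1/L2 = FE/-/- → run F
t=20: L0/L1/L2 = E/F/- → run E
t=21: L0/L1/L2 = E/F/- → run E
t=22: L0/L1/L2 = E/F/- → run E
t=23: L0/L1/L2 = E/F/- → run E
t=24: L0/L1/L2 = -/FE/- → run F
t=25: L0/L1/L2 = -/FE/- → run F
t=26: L0/L1/L2 = -/FE/- → run F
t=27: L0/L1/L2 = -/E/- → run E
t=28: L0/L1/L2 = -/E/- → run E
t=29: L0/L1/L2 = -/E/- → run E
t=30: (idle)
t=31: (idle)

running at tick 15 = H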